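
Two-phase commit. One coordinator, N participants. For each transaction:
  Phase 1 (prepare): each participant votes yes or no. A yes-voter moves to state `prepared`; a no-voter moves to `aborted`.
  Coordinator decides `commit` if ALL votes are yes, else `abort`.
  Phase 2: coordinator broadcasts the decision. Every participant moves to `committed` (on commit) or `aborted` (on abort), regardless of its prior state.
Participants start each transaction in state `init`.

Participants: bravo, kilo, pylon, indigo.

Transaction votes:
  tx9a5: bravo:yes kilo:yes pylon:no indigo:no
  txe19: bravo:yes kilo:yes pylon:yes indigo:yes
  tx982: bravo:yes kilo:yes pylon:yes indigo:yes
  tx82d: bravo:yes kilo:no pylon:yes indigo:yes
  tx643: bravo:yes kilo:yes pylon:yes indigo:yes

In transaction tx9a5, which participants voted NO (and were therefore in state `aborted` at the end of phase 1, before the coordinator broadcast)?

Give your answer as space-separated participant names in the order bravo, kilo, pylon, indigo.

Answer: pylon indigo

Derivation:
Txn tx9a5 phase 1: bravo yes -> prepared; kilo yes -> prepared; pylon no -> aborted; indigo no -> aborted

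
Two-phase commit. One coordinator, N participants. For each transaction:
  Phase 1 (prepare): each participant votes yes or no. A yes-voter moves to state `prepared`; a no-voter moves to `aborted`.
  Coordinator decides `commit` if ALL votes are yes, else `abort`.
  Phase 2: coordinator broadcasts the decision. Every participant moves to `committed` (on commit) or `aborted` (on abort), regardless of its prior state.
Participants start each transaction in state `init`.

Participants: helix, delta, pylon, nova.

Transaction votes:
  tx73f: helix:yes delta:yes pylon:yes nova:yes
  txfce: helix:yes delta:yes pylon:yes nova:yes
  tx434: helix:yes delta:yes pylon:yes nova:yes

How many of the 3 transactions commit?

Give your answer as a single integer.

tx73f: all yes -> commit (commits=1)
txfce: all yes -> commit (commits=2)
tx434: all yes -> commit (commits=3)

Answer: 3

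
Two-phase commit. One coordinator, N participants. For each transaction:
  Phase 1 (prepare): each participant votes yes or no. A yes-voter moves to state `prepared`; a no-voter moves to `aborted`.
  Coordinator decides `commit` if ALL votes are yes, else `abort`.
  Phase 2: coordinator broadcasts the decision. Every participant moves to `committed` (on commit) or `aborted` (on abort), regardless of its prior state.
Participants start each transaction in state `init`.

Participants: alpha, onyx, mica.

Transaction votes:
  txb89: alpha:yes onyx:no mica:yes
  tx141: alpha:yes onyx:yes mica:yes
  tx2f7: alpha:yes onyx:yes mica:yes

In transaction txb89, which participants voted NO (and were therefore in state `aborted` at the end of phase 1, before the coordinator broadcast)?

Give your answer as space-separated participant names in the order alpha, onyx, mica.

Answer: onyx

Derivation:
Txn txb89 phase 1: alpha yes -> prepared; onyx no -> aborted; mica yes -> prepared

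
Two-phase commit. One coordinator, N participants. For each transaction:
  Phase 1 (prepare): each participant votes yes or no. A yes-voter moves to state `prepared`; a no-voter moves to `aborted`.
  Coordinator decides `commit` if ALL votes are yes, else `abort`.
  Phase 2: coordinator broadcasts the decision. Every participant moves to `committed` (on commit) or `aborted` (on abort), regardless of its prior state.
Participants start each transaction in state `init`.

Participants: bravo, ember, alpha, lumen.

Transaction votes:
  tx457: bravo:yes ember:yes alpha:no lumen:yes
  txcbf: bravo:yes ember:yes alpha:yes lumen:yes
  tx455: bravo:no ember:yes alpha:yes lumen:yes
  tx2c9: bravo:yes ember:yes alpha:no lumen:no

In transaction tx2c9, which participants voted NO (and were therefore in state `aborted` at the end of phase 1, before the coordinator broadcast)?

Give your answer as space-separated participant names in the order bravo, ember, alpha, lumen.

Txn tx2c9 phase 1: bravo yes -> prepared; ember yes -> prepared; alpha no -> aborted; lumen no -> aborted

Answer: alpha lumen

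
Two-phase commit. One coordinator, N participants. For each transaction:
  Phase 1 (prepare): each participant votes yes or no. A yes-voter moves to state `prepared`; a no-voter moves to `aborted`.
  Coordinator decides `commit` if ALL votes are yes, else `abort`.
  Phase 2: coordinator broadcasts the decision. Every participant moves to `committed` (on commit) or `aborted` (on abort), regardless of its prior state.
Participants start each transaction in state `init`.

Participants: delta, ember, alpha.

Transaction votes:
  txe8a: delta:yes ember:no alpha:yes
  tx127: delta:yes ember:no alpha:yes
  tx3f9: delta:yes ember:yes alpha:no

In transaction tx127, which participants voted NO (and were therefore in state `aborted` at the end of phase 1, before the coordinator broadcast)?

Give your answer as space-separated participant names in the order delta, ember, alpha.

Answer: ember

Derivation:
Txn tx127 phase 1: delta yes -> prepared; ember no -> aborted; alpha yes -> prepared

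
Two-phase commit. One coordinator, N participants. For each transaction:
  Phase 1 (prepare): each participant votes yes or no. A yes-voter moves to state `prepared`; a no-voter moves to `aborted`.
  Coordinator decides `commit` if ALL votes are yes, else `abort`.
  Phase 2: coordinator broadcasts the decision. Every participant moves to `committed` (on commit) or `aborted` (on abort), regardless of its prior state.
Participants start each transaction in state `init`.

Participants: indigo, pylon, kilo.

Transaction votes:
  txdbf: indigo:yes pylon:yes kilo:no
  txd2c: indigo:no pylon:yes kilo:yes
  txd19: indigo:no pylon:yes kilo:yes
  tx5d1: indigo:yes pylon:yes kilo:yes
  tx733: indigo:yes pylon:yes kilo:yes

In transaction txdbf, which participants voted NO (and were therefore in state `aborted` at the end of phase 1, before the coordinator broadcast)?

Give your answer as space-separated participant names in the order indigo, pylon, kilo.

Answer: kilo

Derivation:
Txn txdbf phase 1: indigo yes -> prepared; pylon yes -> prepared; kilo no -> aborted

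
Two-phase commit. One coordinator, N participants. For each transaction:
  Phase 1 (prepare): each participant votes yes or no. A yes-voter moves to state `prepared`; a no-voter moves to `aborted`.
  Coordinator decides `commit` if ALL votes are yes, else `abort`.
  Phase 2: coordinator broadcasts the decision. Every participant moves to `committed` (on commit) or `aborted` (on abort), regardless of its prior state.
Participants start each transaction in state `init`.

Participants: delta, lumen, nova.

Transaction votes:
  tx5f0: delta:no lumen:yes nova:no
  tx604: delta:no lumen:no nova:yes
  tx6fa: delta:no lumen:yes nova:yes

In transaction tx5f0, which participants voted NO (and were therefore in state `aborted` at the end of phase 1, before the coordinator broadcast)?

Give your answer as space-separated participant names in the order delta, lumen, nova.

Txn tx5f0 phase 1: delta no -> aborted; lumen yes -> prepared; nova no -> aborted

Answer: delta nova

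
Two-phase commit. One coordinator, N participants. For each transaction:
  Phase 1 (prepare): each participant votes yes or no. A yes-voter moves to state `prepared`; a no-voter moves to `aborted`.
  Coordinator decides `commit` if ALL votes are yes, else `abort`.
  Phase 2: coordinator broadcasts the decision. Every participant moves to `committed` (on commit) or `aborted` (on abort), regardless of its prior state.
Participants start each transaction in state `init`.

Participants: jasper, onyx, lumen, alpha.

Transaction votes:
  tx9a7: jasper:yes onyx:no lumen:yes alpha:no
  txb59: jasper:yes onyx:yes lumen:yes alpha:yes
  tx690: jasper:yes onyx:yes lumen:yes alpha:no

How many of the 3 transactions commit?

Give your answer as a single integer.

tx9a7: no from onyx, alpha -> abort (commits=0)
txb59: all yes -> commit (commits=1)
tx690: no from alpha -> abort (commits=1)

Answer: 1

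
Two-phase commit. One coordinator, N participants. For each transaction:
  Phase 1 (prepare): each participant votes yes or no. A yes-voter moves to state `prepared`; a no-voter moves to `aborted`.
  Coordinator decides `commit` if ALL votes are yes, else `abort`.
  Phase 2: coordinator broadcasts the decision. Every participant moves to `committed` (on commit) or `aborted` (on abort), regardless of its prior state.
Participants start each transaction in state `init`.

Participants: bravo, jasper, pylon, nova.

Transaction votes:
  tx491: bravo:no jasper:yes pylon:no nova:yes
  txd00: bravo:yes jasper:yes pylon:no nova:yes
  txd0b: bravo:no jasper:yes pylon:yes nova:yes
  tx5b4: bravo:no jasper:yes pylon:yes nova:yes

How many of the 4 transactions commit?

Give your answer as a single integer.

tx491: no from bravo, pylon -> abort (commits=0)
txd00: no from pylon -> abort (commits=0)
txd0b: no from bravo -> abort (commits=0)
tx5b4: no from bravo -> abort (commits=0)

Answer: 0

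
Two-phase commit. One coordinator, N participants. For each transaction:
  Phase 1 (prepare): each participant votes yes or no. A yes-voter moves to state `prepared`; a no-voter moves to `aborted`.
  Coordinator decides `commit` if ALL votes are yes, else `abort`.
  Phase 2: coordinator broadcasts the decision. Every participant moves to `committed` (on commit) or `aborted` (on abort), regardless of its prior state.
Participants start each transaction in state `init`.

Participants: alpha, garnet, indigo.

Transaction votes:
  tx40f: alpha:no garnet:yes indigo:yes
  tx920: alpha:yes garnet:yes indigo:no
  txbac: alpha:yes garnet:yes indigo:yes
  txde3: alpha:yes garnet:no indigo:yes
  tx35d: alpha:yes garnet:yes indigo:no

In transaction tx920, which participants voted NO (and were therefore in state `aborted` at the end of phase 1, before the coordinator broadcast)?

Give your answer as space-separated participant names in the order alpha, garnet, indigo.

Answer: indigo

Derivation:
Txn tx920 phase 1: alpha yes -> prepared; garnet yes -> prepared; indigo no -> aborted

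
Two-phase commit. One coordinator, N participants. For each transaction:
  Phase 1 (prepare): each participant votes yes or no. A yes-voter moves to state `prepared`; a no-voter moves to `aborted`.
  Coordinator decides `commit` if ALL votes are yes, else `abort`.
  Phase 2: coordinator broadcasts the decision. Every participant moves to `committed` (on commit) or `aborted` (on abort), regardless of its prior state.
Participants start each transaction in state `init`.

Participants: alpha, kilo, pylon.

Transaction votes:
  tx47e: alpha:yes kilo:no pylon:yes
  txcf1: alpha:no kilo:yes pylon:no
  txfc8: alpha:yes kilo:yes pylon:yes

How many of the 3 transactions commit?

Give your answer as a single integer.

tx47e: no from kilo -> abort (commits=0)
txcf1: no from alpha, pylon -> abort (commits=0)
txfc8: all yes -> commit (commits=1)

Answer: 1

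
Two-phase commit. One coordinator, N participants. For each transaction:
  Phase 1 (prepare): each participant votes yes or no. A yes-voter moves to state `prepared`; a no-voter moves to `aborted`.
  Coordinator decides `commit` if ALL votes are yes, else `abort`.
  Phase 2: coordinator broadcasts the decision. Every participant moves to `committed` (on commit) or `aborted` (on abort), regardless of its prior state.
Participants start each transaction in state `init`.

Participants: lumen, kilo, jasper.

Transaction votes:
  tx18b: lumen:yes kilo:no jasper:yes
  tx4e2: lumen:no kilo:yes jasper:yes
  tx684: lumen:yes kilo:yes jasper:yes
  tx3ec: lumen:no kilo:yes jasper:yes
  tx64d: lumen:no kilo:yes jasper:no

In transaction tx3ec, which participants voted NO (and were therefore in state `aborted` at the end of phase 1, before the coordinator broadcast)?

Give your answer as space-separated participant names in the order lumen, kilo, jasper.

Answer: lumen

Derivation:
Txn tx3ec phase 1: lumen no -> aborted; kilo yes -> prepared; jasper yes -> prepared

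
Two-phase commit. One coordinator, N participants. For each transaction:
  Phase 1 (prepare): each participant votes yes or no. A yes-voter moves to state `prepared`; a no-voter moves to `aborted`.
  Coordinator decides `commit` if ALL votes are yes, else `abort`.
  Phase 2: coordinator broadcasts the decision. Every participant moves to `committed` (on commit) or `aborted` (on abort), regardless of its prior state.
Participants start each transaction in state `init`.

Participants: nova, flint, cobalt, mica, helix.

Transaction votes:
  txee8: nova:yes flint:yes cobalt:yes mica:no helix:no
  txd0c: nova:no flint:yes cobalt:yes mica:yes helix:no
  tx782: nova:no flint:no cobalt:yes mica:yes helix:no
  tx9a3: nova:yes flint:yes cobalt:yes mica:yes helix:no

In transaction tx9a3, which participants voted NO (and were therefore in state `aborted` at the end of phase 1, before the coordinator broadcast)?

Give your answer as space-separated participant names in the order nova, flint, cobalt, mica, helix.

Txn tx9a3 phase 1: nova yes -> prepared; flint yes -> prepared; cobalt yes -> prepared; mica yes -> prepared; helix no -> aborted

Answer: helix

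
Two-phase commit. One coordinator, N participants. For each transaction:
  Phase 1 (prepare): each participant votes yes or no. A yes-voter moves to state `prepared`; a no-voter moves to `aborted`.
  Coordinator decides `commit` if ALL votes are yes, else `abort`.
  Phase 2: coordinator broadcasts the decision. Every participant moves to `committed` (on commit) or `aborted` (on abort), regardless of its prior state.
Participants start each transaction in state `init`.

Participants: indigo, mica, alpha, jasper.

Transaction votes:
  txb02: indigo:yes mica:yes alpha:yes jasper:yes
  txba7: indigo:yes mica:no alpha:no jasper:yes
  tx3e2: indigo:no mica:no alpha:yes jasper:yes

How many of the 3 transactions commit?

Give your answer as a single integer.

txb02: all yes -> commit (commits=1)
txba7: no from mica, alpha -> abort (commits=1)
tx3e2: no from indigo, mica -> abort (commits=1)

Answer: 1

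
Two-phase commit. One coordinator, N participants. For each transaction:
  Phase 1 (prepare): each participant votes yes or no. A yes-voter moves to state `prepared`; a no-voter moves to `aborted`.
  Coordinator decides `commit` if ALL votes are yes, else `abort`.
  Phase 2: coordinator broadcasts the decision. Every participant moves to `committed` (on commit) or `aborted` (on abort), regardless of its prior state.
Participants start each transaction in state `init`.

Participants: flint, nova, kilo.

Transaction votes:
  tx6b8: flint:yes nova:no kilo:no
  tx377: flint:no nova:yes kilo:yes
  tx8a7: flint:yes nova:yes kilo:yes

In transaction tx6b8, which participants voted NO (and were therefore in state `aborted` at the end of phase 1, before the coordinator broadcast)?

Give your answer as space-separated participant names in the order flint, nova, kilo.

Answer: nova kilo

Derivation:
Txn tx6b8 phase 1: flint yes -> prepared; nova no -> aborted; kilo no -> aborted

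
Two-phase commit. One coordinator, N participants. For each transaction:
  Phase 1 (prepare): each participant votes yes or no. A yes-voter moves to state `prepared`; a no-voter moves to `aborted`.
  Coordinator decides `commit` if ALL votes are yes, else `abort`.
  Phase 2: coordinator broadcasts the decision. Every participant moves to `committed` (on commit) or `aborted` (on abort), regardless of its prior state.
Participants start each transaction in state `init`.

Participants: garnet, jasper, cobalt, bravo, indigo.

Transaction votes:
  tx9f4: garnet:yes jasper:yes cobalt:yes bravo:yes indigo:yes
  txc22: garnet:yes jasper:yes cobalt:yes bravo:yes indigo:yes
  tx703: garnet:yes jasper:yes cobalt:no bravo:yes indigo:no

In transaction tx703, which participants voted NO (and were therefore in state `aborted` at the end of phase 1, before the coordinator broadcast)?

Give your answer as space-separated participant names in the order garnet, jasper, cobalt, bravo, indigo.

Txn tx703 phase 1: garnet yes -> prepared; jasper yes -> prepared; cobalt no -> aborted; bravo yes -> prepared; indigo no -> aborted

Answer: cobalt indigo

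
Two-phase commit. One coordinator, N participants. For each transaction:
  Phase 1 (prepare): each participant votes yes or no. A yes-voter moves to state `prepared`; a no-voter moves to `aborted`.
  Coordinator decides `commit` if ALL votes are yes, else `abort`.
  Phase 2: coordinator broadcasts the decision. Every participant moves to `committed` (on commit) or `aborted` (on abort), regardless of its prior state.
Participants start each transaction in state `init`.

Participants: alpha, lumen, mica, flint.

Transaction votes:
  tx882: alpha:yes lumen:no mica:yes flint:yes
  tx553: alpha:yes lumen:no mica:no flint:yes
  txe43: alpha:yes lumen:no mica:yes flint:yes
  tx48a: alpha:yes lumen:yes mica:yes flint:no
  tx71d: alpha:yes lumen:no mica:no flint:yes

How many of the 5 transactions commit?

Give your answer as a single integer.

tx882: no from lumen -> abort (commits=0)
tx553: no from lumen, mica -> abort (commits=0)
txe43: no from lumen -> abort (commits=0)
tx48a: no from flint -> abort (commits=0)
tx71d: no from lumen, mica -> abort (commits=0)

Answer: 0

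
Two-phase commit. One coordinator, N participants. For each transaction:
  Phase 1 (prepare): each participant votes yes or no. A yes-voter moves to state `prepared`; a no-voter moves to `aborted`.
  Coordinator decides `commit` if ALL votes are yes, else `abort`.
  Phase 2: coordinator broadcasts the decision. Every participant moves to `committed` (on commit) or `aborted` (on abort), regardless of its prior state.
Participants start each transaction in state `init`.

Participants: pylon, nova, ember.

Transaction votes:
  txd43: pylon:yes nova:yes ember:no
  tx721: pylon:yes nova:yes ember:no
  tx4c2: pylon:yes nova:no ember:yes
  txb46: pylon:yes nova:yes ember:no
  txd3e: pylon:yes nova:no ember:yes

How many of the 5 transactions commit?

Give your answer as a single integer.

txd43: no from ember -> abort (commits=0)
tx721: no from ember -> abort (commits=0)
tx4c2: no from nova -> abort (commits=0)
txb46: no from ember -> abort (commits=0)
txd3e: no from nova -> abort (commits=0)

Answer: 0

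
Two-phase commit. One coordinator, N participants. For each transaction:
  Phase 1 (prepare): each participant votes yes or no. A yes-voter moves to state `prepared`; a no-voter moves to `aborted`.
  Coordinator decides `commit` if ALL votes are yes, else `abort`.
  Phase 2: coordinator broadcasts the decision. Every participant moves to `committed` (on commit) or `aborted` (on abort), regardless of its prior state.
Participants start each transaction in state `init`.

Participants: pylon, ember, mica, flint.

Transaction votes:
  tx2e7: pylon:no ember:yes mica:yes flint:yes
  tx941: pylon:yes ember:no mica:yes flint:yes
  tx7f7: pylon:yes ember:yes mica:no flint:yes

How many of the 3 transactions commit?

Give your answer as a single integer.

tx2e7: no from pylon -> abort (commits=0)
tx941: no from ember -> abort (commits=0)
tx7f7: no from mica -> abort (commits=0)

Answer: 0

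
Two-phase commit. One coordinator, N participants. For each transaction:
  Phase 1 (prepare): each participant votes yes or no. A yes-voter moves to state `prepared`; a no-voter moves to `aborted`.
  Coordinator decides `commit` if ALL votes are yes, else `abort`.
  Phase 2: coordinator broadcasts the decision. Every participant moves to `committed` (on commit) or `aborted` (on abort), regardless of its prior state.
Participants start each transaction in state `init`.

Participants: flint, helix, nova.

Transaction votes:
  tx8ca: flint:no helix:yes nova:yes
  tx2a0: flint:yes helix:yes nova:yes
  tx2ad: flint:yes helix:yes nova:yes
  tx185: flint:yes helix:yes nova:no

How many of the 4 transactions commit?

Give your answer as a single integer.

tx8ca: no from flint -> abort (commits=0)
tx2a0: all yes -> commit (commits=1)
tx2ad: all yes -> commit (commits=2)
tx185: no from nova -> abort (commits=2)

Answer: 2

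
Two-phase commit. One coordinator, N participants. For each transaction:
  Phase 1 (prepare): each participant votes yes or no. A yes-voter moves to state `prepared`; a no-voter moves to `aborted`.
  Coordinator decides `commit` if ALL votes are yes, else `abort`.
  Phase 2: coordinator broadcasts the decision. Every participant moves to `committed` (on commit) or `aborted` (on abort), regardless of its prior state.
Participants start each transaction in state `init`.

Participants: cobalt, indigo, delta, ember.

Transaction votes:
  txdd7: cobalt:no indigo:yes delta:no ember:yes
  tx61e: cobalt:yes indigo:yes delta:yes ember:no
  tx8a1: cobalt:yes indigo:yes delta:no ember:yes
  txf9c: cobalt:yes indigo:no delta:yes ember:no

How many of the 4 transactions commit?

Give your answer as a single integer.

Answer: 0

Derivation:
txdd7: no from cobalt, delta -> abort (commits=0)
tx61e: no from ember -> abort (commits=0)
tx8a1: no from delta -> abort (commits=0)
txf9c: no from indigo, ember -> abort (commits=0)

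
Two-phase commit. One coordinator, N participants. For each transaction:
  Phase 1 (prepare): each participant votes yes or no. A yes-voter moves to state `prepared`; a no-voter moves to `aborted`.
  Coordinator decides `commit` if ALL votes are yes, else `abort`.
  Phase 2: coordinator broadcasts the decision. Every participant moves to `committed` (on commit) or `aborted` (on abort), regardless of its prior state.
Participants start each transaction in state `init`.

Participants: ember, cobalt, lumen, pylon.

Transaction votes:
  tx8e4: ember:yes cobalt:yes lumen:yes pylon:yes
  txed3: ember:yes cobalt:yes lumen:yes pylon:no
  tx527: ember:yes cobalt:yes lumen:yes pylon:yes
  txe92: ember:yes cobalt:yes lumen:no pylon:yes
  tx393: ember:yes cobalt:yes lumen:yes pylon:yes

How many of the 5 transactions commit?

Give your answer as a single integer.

Answer: 3

Derivation:
tx8e4: all yes -> commit (commits=1)
txed3: no from pylon -> abort (commits=1)
tx527: all yes -> commit (commits=2)
txe92: no from lumen -> abort (commits=2)
tx393: all yes -> commit (commits=3)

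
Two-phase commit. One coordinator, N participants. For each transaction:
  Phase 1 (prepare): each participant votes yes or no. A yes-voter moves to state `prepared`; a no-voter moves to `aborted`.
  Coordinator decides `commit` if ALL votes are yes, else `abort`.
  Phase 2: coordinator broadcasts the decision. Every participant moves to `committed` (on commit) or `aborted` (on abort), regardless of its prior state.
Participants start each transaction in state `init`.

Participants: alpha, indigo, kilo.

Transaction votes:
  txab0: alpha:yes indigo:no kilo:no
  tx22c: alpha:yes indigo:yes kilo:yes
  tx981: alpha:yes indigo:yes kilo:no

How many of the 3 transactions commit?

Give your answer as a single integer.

txab0: no from indigo, kilo -> abort (commits=0)
tx22c: all yes -> commit (commits=1)
tx981: no from kilo -> abort (commits=1)

Answer: 1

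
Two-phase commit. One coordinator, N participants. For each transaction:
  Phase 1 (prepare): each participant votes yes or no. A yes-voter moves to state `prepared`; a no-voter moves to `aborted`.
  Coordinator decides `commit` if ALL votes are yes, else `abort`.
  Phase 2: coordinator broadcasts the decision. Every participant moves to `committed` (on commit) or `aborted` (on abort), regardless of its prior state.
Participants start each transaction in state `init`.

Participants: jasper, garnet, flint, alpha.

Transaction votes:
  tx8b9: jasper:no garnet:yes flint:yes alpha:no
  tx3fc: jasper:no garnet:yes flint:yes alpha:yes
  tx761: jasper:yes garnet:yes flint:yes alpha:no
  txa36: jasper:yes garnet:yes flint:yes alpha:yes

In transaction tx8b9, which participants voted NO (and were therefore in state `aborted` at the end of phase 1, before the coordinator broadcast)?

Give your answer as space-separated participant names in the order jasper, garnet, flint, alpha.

Answer: jasper alpha

Derivation:
Txn tx8b9 phase 1: jasper no -> aborted; garnet yes -> prepared; flint yes -> prepared; alpha no -> aborted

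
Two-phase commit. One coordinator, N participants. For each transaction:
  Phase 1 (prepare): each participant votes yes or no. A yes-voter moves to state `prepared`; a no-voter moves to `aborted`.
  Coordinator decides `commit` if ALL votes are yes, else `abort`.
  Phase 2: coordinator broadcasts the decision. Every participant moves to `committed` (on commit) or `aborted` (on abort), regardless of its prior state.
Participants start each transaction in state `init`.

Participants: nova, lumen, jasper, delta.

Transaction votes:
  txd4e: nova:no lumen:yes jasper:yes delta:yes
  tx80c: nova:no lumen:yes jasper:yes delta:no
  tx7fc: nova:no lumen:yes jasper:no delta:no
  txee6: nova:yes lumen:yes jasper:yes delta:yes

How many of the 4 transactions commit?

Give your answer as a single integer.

txd4e: no from nova -> abort (commits=0)
tx80c: no from nova, delta -> abort (commits=0)
tx7fc: no from nova, jasper, delta -> abort (commits=0)
txee6: all yes -> commit (commits=1)

Answer: 1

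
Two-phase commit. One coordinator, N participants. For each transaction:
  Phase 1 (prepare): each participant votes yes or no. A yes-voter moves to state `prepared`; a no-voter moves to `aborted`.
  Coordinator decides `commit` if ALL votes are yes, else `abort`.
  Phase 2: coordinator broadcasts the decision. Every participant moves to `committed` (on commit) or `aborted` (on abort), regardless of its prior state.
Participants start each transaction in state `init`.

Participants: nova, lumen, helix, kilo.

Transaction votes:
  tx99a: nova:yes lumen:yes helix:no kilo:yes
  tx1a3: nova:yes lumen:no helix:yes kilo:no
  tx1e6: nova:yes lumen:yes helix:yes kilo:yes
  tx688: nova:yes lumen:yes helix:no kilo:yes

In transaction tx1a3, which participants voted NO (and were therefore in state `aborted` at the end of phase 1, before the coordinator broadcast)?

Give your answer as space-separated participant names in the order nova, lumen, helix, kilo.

Txn tx1a3 phase 1: nova yes -> prepared; lumen no -> aborted; helix yes -> prepared; kilo no -> aborted

Answer: lumen kilo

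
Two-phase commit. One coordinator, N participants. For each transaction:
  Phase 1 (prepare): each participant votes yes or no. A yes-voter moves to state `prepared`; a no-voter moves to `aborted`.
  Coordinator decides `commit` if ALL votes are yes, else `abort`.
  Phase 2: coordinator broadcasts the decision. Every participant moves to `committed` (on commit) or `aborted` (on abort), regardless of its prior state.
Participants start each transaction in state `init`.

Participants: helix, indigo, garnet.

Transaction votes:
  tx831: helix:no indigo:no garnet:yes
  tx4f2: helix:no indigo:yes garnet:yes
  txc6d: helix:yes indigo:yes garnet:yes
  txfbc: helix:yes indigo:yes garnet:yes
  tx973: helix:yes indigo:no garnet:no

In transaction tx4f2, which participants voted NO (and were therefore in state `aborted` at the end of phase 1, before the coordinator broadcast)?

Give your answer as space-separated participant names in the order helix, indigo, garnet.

Txn tx4f2 phase 1: helix no -> aborted; indigo yes -> prepared; garnet yes -> prepared

Answer: helix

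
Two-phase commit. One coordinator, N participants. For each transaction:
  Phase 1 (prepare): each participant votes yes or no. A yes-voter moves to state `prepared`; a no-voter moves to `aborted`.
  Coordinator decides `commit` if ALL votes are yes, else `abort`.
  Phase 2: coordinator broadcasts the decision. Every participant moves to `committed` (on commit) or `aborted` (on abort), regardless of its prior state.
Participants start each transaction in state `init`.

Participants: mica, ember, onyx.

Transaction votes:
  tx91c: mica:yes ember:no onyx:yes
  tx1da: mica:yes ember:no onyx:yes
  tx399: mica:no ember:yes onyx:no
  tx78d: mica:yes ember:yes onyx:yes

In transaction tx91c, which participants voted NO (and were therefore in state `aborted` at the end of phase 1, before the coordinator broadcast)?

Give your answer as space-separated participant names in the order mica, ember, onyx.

Answer: ember

Derivation:
Txn tx91c phase 1: mica yes -> prepared; ember no -> aborted; onyx yes -> prepared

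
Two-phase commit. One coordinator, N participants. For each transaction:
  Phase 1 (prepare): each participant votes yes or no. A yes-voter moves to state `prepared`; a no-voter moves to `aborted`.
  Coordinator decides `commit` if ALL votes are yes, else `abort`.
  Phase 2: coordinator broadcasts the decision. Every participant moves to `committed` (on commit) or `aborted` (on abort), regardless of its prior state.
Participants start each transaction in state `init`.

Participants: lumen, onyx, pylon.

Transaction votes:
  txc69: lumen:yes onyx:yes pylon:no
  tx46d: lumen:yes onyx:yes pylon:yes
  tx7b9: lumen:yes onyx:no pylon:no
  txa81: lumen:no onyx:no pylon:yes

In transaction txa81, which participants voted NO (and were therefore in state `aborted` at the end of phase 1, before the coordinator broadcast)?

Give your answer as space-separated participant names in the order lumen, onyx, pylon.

Answer: lumen onyx

Derivation:
Txn txa81 phase 1: lumen no -> aborted; onyx no -> aborted; pylon yes -> prepared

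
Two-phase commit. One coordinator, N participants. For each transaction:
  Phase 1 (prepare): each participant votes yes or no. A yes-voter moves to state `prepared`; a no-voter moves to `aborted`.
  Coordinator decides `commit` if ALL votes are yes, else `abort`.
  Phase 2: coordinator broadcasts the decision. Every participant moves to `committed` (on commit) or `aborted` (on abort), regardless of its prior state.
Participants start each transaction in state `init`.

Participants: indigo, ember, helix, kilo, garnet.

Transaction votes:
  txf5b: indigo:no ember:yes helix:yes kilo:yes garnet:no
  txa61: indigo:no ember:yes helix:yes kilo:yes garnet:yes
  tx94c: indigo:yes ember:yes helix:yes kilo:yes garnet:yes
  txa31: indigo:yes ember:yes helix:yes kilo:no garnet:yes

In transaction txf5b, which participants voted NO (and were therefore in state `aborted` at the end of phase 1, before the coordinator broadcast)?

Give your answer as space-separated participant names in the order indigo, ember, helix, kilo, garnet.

Txn txf5b phase 1: indigo no -> aborted; ember yes -> prepared; helix yes -> prepared; kilo yes -> prepared; garnet no -> aborted

Answer: indigo garnet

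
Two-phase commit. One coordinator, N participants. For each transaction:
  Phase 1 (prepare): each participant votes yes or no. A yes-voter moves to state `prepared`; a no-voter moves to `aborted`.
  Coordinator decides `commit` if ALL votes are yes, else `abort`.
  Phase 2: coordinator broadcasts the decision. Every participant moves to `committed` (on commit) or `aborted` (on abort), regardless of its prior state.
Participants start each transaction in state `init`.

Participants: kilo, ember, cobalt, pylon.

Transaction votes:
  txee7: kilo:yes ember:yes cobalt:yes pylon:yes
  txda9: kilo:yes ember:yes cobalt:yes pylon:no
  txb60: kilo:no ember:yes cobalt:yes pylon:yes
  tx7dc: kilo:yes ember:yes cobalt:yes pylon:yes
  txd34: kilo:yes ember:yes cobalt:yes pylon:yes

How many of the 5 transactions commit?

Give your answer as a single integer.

Answer: 3

Derivation:
txee7: all yes -> commit (commits=1)
txda9: no from pylon -> abort (commits=1)
txb60: no from kilo -> abort (commits=1)
tx7dc: all yes -> commit (commits=2)
txd34: all yes -> commit (commits=3)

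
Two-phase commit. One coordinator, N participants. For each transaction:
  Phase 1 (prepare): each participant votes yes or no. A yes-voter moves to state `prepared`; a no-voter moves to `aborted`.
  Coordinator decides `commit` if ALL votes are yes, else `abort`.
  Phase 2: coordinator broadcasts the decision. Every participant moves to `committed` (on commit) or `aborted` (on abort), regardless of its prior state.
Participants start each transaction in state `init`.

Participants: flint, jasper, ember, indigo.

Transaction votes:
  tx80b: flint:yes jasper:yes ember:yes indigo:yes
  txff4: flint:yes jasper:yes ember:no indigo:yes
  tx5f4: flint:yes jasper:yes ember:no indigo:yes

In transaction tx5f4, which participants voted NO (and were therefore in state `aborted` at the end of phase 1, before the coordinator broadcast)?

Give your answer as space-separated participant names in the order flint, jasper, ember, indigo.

Txn tx5f4 phase 1: flint yes -> prepared; jasper yes -> prepared; ember no -> aborted; indigo yes -> prepared

Answer: ember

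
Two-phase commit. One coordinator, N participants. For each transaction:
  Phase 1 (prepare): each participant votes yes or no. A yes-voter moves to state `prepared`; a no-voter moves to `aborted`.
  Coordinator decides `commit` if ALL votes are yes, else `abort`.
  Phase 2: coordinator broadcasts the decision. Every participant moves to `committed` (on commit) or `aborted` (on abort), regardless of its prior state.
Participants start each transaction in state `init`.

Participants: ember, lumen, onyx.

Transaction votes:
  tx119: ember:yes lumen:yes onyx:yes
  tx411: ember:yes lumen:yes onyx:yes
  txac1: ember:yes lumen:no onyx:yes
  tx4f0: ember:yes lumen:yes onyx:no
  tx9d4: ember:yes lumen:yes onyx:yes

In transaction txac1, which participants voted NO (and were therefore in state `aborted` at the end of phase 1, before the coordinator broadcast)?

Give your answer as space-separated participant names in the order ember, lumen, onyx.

Answer: lumen

Derivation:
Txn txac1 phase 1: ember yes -> prepared; lumen no -> aborted; onyx yes -> prepared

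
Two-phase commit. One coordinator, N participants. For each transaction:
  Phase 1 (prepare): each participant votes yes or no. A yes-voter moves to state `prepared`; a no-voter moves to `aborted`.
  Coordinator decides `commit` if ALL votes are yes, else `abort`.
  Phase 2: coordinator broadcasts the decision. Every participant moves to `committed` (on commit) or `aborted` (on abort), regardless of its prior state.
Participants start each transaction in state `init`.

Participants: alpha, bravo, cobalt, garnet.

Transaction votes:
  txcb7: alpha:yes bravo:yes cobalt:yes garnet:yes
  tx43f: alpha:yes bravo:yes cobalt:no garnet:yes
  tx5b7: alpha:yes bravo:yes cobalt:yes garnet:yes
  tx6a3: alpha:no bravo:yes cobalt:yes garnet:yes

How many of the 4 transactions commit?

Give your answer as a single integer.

txcb7: all yes -> commit (commits=1)
tx43f: no from cobalt -> abort (commits=1)
tx5b7: all yes -> commit (commits=2)
tx6a3: no from alpha -> abort (commits=2)

Answer: 2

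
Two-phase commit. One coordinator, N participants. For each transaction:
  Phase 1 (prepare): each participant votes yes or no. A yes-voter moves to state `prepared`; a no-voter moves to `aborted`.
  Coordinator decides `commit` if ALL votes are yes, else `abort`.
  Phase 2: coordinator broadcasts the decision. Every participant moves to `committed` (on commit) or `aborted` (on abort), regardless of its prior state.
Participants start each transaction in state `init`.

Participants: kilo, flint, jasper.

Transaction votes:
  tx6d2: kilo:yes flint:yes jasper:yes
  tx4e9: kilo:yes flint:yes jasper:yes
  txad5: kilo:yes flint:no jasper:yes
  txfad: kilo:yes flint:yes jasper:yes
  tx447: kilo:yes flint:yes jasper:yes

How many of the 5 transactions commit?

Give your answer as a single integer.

tx6d2: all yes -> commit (commits=1)
tx4e9: all yes -> commit (commits=2)
txad5: no from flint -> abort (commits=2)
txfad: all yes -> commit (commits=3)
tx447: all yes -> commit (commits=4)

Answer: 4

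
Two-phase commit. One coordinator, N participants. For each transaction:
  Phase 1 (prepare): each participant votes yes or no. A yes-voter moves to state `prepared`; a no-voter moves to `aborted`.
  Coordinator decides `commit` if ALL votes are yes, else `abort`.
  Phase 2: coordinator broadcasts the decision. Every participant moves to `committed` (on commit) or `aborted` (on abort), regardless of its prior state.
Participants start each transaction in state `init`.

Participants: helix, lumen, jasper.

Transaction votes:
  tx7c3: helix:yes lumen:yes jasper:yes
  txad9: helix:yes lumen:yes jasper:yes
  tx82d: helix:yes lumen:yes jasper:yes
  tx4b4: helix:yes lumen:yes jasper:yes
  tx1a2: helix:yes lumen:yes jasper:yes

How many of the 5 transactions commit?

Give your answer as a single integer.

tx7c3: all yes -> commit (commits=1)
txad9: all yes -> commit (commits=2)
tx82d: all yes -> commit (commits=3)
tx4b4: all yes -> commit (commits=4)
tx1a2: all yes -> commit (commits=5)

Answer: 5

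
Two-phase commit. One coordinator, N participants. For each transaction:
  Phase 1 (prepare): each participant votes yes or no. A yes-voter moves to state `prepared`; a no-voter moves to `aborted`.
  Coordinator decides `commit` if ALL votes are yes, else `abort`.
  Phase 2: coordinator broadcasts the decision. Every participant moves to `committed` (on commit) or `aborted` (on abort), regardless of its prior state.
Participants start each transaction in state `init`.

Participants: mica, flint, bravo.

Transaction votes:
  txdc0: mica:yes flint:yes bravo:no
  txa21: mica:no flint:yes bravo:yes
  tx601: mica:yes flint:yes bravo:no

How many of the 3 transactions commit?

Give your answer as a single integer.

Answer: 0

Derivation:
txdc0: no from bravo -> abort (commits=0)
txa21: no from mica -> abort (commits=0)
tx601: no from bravo -> abort (commits=0)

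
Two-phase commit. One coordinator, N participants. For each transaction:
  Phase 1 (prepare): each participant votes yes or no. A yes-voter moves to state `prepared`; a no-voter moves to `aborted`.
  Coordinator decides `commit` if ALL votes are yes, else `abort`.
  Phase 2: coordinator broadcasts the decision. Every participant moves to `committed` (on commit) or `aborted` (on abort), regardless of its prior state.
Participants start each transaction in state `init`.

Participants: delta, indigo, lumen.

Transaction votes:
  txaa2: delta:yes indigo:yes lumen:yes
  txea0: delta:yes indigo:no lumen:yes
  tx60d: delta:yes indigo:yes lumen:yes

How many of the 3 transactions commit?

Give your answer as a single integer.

Answer: 2

Derivation:
txaa2: all yes -> commit (commits=1)
txea0: no from indigo -> abort (commits=1)
tx60d: all yes -> commit (commits=2)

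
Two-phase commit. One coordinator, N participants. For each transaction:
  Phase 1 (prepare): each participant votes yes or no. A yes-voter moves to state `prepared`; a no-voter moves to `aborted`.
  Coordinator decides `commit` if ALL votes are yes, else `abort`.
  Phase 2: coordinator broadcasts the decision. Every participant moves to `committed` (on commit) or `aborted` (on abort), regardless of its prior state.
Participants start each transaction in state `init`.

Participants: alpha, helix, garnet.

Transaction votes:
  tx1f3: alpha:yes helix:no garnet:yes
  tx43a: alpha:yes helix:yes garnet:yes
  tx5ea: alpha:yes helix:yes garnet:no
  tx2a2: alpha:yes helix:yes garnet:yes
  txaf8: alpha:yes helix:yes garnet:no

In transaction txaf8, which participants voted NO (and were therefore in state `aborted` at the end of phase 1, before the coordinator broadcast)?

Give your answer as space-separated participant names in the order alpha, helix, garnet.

Txn txaf8 phase 1: alpha yes -> prepared; helix yes -> prepared; garnet no -> aborted

Answer: garnet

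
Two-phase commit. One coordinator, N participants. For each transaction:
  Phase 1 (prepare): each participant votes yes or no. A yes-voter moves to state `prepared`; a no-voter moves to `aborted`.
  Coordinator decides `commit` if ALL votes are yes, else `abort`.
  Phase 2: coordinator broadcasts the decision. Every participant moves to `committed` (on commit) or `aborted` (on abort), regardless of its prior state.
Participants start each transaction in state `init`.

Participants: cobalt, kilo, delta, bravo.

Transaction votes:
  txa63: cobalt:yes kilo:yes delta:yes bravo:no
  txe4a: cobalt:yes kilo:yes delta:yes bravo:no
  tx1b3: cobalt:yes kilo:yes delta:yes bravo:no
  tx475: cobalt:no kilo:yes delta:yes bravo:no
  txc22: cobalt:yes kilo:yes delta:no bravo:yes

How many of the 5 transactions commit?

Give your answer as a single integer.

txa63: no from bravo -> abort (commits=0)
txe4a: no from bravo -> abort (commits=0)
tx1b3: no from bravo -> abort (commits=0)
tx475: no from cobalt, bravo -> abort (commits=0)
txc22: no from delta -> abort (commits=0)

Answer: 0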